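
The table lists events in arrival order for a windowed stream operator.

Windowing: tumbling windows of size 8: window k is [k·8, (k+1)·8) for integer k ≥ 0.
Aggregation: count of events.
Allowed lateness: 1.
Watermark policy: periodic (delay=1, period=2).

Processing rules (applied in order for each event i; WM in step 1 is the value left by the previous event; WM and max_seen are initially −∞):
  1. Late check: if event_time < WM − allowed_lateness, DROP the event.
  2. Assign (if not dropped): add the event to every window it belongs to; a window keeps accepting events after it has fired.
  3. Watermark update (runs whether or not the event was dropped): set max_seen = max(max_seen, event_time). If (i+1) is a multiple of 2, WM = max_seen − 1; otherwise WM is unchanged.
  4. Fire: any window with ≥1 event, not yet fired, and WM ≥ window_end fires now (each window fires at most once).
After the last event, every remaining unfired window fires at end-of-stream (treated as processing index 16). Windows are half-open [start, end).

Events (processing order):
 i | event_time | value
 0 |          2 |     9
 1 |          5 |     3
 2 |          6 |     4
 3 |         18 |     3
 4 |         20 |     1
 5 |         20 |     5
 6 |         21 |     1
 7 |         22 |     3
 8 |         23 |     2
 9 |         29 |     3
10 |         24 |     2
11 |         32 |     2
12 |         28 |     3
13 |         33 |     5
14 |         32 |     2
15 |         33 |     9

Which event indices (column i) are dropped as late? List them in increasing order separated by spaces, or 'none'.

i=0 t=2 v=9: → [0,8); WM=−∞
i=1 t=5 v=3: → [0,8); WM=4
i=2 t=6 v=4: → [0,8); WM=4
i=3 t=18 v=3: → [16,24); WM=17; [0,8) fires=3
i=4 t=20 v=1: → [16,24); WM=17
i=5 t=20 v=5: → [16,24); WM=19
i=6 t=21 v=1: → [16,24); WM=19
i=7 t=22 v=3: → [16,24); WM=21
i=8 t=23 v=2: → [16,24); WM=21
i=9 t=29 v=3: → [24,32); WM=28; [16,24) fires=6
i=10 t=24 v=2: DROP (t<28-1); WM=28
i=11 t=32 v=2: → [32,40); WM=31
i=12 t=28 v=3: DROP (t<31-1); WM=31
i=13 t=33 v=5: → [32,40); WM=32; [24,32) fires=1
i=14 t=32 v=2: → [32,40); WM=32
i=15 t=33 v=9: → [32,40); WM=32

10 12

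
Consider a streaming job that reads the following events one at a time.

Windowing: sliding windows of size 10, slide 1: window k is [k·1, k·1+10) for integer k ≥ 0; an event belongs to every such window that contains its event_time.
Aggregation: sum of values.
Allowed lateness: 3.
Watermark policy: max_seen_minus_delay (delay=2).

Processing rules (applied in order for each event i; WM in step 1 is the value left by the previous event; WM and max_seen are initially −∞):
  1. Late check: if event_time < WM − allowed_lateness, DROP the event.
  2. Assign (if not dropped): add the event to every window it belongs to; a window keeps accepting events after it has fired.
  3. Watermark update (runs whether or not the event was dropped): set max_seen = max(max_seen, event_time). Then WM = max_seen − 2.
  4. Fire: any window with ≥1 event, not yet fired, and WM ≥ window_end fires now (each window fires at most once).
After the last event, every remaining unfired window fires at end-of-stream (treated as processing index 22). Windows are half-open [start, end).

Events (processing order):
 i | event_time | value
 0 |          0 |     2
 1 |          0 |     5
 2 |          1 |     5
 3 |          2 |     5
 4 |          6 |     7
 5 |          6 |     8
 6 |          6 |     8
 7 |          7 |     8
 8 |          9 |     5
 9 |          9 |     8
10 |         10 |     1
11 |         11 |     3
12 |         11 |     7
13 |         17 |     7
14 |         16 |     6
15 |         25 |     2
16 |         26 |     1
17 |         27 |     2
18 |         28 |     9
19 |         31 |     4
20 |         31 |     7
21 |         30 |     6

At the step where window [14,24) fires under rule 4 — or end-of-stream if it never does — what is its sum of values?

i=0 t=0 v=2: → [0,10); WM=-2
i=1 t=0 v=5: → [0,10); WM=-2
i=2 t=1 v=5: → [1,11),[0,10); WM=-1
i=3 t=2 v=5: → [2,12),[1,11),[0,10); WM=0
i=4 t=6 v=7: → [6,16),[5,15),[4,14),[3,13),[2,12),[1,11),[0,10); WM=4
i=5 t=6 v=8: → [6,16),[5,15),[4,14),[3,13),[2,12),[1,11),[0,10); WM=4
i=6 t=6 v=8: → [6,16),[5,15),[4,14),[3,13),[2,12),[1,11),[0,10); WM=4
i=7 t=7 v=8: → [7,17),[6,16),[5,15),[4,14),[3,13),[2,12),[1,11),[0,10); WM=5
i=8 t=9 v=5: → [9,19),[8,18),[7,17),[6,16),[5,15),[4,14),[3,13),[2,12),[1,11),[0,10); WM=7
i=9 t=9 v=8: → [9,19),[8,18),[7,17),[6,16),[5,15),[4,14),[3,13),[2,12),[1,11),[0,10); WM=7
i=10 t=10 v=1: → [10,20),[9,19),[8,18),[7,17),[6,16),[5,15),[4,14),[3,13),[2,12),[1,11); WM=8
i=11 t=11 v=3: → [11,21),[10,20),[9,19),[8,18),[7,17),[6,16),[5,15),[4,14),[3,13),[2,12); WM=9
i=12 t=11 v=7: → [11,21),[10,20),[9,19),[8,18),[7,17),[6,16),[5,15),[4,14),[3,13),[2,12); WM=9
i=13 t=17 v=7: → [17,27),[16,26),[15,25),[14,24),[13,23),[12,22),[11,21),[10,20),[9,19),[8,18); WM=15; [0,10) fires=61 [1,11) fires=55 [2,12) fires=60 [3,13) fires=55 [4,14) fires=55 [5,15) fires=55
i=14 t=16 v=6: → [16,26),[15,25),[14,24),[13,23),[12,22),[11,21),[10,20),[9,19),[8,18),[7,17); WM=15
i=15 t=25 v=2: → [25,35),[24,34),[23,33),[22,32),[21,31),[20,30),[19,29),[18,28),[17,27),[16,26); WM=23; [6,16) fires=55 [7,17) fires=38 [8,18) fires=37 [9,19) fires=37 [10,20) fires=24 [11,21) fires=23 [12,22) fires=13 [13,23) fires=13
i=16 t=26 v=1: → [26,36),[25,35),[24,34),[23,33),[22,32),[21,31),[20,30),[19,29),[18,28),[17,27); WM=24; [14,24) fires=13
i=17 t=27 v=2: → [27,37),[26,36),[25,35),[24,34),[23,33),[22,32),[21,31),[20,30),[19,29),[18,28); WM=25; [15,25) fires=13
i=18 t=28 v=9: → [28,38),[27,37),[26,36),[25,35),[24,34),[23,33),[22,32),[21,31),[20,30),[19,29); WM=26; [16,26) fires=15
i=19 t=31 v=4: → [31,41),[30,40),[29,39),[28,38),[27,37),[26,36),[25,35),[24,34),[23,33),[22,32); WM=29; [17,27) fires=10 [18,28) fires=5 [19,29) fires=14
i=20 t=31 v=7: → [31,41),[30,40),[29,39),[28,38),[27,37),[26,36),[25,35),[24,34),[23,33),[22,32); WM=29
i=21 t=30 v=6: → [30,40),[29,39),[28,38),[27,37),[26,36),[25,35),[24,34),[23,33),[22,32),[21,31); WM=29

13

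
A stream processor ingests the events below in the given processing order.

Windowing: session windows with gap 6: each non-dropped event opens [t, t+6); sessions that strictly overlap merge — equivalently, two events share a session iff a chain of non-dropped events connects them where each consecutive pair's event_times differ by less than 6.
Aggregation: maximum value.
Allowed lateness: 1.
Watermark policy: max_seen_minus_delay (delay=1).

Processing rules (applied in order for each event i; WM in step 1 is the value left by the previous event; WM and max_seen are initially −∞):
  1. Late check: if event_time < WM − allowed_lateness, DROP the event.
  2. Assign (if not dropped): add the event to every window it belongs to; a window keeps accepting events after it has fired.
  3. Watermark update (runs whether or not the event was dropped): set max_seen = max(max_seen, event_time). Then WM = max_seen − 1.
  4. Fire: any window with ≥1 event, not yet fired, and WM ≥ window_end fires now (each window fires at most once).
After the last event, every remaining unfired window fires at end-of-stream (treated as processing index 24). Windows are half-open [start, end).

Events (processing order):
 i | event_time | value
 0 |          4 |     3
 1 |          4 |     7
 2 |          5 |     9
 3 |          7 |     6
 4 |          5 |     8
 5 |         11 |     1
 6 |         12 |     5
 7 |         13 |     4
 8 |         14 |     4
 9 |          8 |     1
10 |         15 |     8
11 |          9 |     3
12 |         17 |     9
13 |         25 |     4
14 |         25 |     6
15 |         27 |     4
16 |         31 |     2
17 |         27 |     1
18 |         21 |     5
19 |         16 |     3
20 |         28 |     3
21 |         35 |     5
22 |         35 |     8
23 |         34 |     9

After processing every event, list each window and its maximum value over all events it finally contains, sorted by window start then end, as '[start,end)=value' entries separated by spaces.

i=0 t=4 v=3: → [4,10); WM=3
i=1 t=4 v=7: → [4,10); WM=3
i=2 t=5 v=9: → [4,11); WM=4
i=3 t=7 v=6: → [4,13); WM=6
i=4 t=5 v=8: → [4,13); WM=6
i=5 t=11 v=1: → [4,17); WM=10
i=6 t=12 v=5: → [4,18); WM=11
i=7 t=13 v=4: → [4,19); WM=12
i=8 t=14 v=4: → [4,20); WM=13
i=9 t=8 v=1: DROP (t<13-1); WM=13
i=10 t=15 v=8: → [4,21); WM=14
i=11 t=9 v=3: DROP (t<14-1); WM=14
i=12 t=17 v=9: → [4,23); WM=16
i=13 t=25 v=4: → [25,31); WM=24
i=14 t=25 v=6: → [25,31); WM=24
i=15 t=27 v=4: → [25,33); WM=26
i=16 t=31 v=2: → [25,37); WM=30
i=17 t=27 v=1: DROP (t<30-1); WM=30
i=18 t=21 v=5: DROP (t<30-1); WM=30
i=19 t=16 v=3: DROP (t<30-1); WM=30
i=20 t=28 v=3: DROP (t<30-1); WM=30
i=21 t=35 v=5: → [25,41); WM=34
i=22 t=35 v=8: → [25,41); WM=34
i=23 t=34 v=9: → [25,41); WM=34

[4,23)=9 [25,41)=9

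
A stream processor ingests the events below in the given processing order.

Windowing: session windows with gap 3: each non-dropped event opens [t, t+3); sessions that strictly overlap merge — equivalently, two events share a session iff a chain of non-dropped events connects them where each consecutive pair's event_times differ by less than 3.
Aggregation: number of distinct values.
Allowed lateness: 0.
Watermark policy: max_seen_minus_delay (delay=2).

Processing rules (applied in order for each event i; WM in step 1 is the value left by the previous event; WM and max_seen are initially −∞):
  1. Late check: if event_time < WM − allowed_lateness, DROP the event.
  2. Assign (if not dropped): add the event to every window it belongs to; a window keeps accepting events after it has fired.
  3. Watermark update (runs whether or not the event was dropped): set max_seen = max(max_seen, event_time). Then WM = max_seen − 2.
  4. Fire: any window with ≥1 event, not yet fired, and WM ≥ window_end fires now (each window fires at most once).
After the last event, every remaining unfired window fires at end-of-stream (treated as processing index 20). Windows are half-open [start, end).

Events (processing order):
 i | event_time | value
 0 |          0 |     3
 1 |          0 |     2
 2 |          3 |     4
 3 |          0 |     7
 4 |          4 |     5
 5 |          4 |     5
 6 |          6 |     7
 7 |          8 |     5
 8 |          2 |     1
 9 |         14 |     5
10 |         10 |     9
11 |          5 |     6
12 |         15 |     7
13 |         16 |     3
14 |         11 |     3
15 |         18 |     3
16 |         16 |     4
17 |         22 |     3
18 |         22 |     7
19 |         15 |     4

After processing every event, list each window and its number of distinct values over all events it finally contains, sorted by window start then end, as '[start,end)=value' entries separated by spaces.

i=0 t=0 v=3: → [0,3); WM=-2
i=1 t=0 v=2: → [0,3); WM=-2
i=2 t=3 v=4: → [3,6); WM=1
i=3 t=0 v=7: DROP (t<1-0); WM=1
i=4 t=4 v=5: → [3,7); WM=2
i=5 t=4 v=5: → [3,7); WM=2
i=6 t=6 v=7: → [3,9); WM=4
i=7 t=8 v=5: → [3,11); WM=6
i=8 t=2 v=1: DROP (t<6-0); WM=6
i=9 t=14 v=5: → [14,17); WM=12
i=10 t=10 v=9: DROP (t<12-0); WM=12
i=11 t=5 v=6: DROP (t<12-0); WM=12
i=12 t=15 v=7: → [14,18); WM=13
i=13 t=16 v=3: → [14,19); WM=14
i=14 t=11 v=3: DROP (t<14-0); WM=14
i=15 t=18 v=3: → [14,21); WM=16
i=16 t=16 v=4: → [14,21); WM=16
i=17 t=22 v=3: → [22,25); WM=20
i=18 t=22 v=7: → [22,25); WM=20
i=19 t=15 v=4: DROP (t<20-0); WM=20

[0,3)=2 [3,11)=3 [14,21)=4 [22,25)=2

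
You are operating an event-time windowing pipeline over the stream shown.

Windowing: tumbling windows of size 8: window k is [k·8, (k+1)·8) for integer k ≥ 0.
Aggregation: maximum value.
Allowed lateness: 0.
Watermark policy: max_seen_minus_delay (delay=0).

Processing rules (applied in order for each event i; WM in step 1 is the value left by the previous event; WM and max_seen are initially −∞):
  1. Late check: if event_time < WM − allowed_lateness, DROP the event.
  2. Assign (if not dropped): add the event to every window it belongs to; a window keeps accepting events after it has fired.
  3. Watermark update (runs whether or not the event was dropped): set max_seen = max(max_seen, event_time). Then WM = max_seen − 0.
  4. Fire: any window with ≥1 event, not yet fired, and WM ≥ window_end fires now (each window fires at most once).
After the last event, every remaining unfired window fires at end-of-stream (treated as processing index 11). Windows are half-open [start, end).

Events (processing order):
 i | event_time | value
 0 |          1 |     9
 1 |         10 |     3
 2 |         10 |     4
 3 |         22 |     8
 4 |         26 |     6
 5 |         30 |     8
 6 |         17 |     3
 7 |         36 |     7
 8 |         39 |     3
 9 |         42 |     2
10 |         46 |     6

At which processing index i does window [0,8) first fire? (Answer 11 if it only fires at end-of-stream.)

1

i=0 t=1 v=9: → [0,8); WM=1
i=1 t=10 v=3: → [8,16); WM=10; [0,8) fires=9
i=2 t=10 v=4: → [8,16); WM=10
i=3 t=22 v=8: → [16,24); WM=22; [8,16) fires=4
i=4 t=26 v=6: → [24,32); WM=26; [16,24) fires=8
i=5 t=30 v=8: → [24,32); WM=30
i=6 t=17 v=3: DROP (t<30-0); WM=30
i=7 t=36 v=7: → [32,40); WM=36; [24,32) fires=8
i=8 t=39 v=3: → [32,40); WM=39
i=9 t=42 v=2: → [40,48); WM=42; [32,40) fires=7
i=10 t=46 v=6: → [40,48); WM=46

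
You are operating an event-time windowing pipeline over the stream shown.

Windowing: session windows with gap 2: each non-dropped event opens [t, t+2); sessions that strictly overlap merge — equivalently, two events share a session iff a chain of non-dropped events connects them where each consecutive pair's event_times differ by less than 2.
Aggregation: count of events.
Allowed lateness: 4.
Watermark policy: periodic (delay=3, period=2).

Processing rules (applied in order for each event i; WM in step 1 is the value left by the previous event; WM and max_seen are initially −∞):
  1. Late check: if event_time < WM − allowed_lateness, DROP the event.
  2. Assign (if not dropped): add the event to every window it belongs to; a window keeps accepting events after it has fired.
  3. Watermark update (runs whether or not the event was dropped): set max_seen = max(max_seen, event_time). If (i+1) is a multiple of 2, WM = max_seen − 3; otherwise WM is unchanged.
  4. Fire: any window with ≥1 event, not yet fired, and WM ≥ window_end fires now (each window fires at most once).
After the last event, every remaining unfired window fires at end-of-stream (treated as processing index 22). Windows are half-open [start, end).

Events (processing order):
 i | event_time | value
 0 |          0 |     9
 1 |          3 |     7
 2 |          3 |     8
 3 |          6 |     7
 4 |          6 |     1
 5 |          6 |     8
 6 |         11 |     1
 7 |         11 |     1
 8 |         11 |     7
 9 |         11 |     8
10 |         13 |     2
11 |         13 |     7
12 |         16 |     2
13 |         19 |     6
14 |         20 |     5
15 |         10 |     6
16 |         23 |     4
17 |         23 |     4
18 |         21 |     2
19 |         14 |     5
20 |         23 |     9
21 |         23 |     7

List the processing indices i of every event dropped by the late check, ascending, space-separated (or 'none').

15 19

i=0 t=0 v=9: → [0,2); WM=−∞
i=1 t=3 v=7: → [3,5); WM=0
i=2 t=3 v=8: → [3,5); WM=0
i=3 t=6 v=7: → [6,8); WM=3
i=4 t=6 v=1: → [6,8); WM=3
i=5 t=6 v=8: → [6,8); WM=3
i=6 t=11 v=1: → [11,13); WM=3
i=7 t=11 v=1: → [11,13); WM=8
i=8 t=11 v=7: → [11,13); WM=8
i=9 t=11 v=8: → [11,13); WM=8
i=10 t=13 v=2: → [13,15); WM=8
i=11 t=13 v=7: → [13,15); WM=10
i=12 t=16 v=2: → [16,18); WM=10
i=13 t=19 v=6: → [19,21); WM=16
i=14 t=20 v=5: → [19,22); WM=16
i=15 t=10 v=6: DROP (t<16-4); WM=17
i=16 t=23 v=4: → [23,25); WM=17
i=17 t=23 v=4: → [23,25); WM=20
i=18 t=21 v=2: → [19,23); WM=20
i=19 t=14 v=5: DROP (t<20-4); WM=20
i=20 t=23 v=9: → [23,25); WM=20
i=21 t=23 v=7: → [23,25); WM=20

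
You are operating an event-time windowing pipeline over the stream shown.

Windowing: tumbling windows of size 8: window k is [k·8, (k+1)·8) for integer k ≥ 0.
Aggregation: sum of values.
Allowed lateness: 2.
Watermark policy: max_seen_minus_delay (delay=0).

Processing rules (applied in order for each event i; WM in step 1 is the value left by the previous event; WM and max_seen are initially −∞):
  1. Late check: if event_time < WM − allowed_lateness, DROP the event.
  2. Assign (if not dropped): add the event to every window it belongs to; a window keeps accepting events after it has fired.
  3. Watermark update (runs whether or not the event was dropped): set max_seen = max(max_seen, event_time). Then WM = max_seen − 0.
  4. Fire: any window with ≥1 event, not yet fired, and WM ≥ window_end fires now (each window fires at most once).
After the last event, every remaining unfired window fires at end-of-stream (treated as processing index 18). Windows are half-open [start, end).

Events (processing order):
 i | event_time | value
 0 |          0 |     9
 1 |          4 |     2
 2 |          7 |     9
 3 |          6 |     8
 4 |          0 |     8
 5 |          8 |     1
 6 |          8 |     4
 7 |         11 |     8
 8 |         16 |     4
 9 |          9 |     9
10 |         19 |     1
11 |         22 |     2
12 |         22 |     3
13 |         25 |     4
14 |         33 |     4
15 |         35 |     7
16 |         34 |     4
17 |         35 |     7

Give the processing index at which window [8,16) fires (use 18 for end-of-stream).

i=0 t=0 v=9: → [0,8); WM=0
i=1 t=4 v=2: → [0,8); WM=4
i=2 t=7 v=9: → [0,8); WM=7
i=3 t=6 v=8: → [0,8); WM=7
i=4 t=0 v=8: DROP (t<7-2); WM=7
i=5 t=8 v=1: → [8,16); WM=8; [0,8) fires=28
i=6 t=8 v=4: → [8,16); WM=8
i=7 t=11 v=8: → [8,16); WM=11
i=8 t=16 v=4: → [16,24); WM=16; [8,16) fires=13
i=9 t=9 v=9: DROP (t<16-2); WM=16
i=10 t=19 v=1: → [16,24); WM=19
i=11 t=22 v=2: → [16,24); WM=22
i=12 t=22 v=3: → [16,24); WM=22
i=13 t=25 v=4: → [24,32); WM=25; [16,24) fires=10
i=14 t=33 v=4: → [32,40); WM=33; [24,32) fires=4
i=15 t=35 v=7: → [32,40); WM=35
i=16 t=34 v=4: → [32,40); WM=35
i=17 t=35 v=7: → [32,40); WM=35

8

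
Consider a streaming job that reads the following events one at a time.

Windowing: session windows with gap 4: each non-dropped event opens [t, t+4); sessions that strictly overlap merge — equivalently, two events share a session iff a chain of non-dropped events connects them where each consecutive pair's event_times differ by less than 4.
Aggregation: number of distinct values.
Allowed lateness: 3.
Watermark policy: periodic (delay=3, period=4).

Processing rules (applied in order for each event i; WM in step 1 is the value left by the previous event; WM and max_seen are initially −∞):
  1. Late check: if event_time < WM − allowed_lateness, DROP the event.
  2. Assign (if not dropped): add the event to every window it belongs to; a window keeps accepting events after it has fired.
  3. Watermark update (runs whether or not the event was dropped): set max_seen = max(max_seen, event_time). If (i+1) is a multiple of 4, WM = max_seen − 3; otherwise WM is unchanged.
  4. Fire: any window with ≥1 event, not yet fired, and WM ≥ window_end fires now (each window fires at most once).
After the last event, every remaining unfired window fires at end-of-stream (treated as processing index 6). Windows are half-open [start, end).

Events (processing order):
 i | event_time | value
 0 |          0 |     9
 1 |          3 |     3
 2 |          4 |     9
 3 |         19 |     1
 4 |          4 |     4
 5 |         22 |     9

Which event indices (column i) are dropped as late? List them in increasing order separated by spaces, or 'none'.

i=0 t=0 v=9: → [0,4); WM=−∞
i=1 t=3 v=3: → [0,7); WM=−∞
i=2 t=4 v=9: → [0,8); WM=−∞
i=3 t=19 v=1: → [19,23); WM=16
i=4 t=4 v=4: DROP (t<16-3); WM=16
i=5 t=22 v=9: → [19,26); WM=16

4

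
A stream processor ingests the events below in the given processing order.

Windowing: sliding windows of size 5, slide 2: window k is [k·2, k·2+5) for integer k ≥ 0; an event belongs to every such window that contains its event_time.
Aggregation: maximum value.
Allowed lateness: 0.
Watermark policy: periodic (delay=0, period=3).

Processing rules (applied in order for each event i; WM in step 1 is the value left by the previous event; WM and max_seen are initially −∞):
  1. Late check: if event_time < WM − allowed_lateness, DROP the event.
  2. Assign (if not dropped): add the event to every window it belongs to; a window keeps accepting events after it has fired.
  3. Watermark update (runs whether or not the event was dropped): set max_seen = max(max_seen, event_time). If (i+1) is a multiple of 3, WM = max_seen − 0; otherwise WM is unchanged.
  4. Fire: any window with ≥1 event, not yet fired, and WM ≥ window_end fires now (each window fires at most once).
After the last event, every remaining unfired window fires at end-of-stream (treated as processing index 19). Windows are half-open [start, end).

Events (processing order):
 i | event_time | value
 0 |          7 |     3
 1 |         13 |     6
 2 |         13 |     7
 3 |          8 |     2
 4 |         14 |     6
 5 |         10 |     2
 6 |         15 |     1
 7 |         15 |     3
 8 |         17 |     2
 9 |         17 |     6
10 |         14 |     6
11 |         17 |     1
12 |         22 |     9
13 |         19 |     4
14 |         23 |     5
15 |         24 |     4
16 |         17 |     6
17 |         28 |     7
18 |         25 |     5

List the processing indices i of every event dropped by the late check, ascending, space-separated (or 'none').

i=0 t=7 v=3: → [6,11),[4,9); WM=−∞
i=1 t=13 v=6: → [12,17),[10,15); WM=−∞
i=2 t=13 v=7: → [12,17),[10,15); WM=13; [4,9) fires=3 [6,11) fires=3
i=3 t=8 v=2: DROP (t<13-0); WM=13
i=4 t=14 v=6: → [14,19),[12,17),[10,15); WM=13
i=5 t=10 v=2: DROP (t<13-0); WM=14
i=6 t=15 v=1: → [14,19),[12,17); WM=14
i=7 t=15 v=3: → [14,19),[12,17); WM=14
i=8 t=17 v=2: → [16,21),[14,19); WM=17; [10,15) fires=7 [12,17) fires=7
i=9 t=17 v=6: → [16,21),[14,19); WM=17
i=10 t=14 v=6: DROP (t<17-0); WM=17
i=11 t=17 v=1: → [16,21),[14,19); WM=17
i=12 t=22 v=9: → [22,27),[20,25),[18,23); WM=17
i=13 t=19 v=4: → [18,23),[16,21); WM=17
i=14 t=23 v=5: → [22,27),[20,25); WM=23; [14,19) fires=6 [16,21) fires=6 [18,23) fires=9
i=15 t=24 v=4: → [24,29),[22,27),[20,25); WM=23
i=16 t=17 v=6: DROP (t<23-0); WM=23
i=17 t=28 v=7: → [28,33),[26,31),[24,29); WM=28; [20,25) fires=9 [22,27) fires=9
i=18 t=25 v=5: DROP (t<28-0); WM=28

3 5 10 16 18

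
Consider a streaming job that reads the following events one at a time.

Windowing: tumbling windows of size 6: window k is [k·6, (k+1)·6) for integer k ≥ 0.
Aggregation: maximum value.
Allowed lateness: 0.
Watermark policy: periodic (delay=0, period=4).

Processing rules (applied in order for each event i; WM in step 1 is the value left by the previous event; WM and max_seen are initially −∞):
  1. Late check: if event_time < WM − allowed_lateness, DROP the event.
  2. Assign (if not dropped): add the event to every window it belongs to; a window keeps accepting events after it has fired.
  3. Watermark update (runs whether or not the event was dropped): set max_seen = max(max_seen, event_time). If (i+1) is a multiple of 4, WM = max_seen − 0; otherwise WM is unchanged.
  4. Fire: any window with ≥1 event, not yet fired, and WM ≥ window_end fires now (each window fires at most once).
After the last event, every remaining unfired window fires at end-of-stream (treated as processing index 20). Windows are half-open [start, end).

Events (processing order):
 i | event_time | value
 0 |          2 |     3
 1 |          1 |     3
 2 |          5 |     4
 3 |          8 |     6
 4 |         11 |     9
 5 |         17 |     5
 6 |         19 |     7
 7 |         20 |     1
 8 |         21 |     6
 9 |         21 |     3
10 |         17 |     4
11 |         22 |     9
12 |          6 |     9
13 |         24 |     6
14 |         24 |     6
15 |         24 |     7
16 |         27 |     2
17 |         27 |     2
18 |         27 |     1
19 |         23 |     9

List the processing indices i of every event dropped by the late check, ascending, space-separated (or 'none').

i=0 t=2 v=3: → [0,6); WM=−∞
i=1 t=1 v=3: → [0,6); WM=−∞
i=2 t=5 v=4: → [0,6); WM=−∞
i=3 t=8 v=6: → [6,12); WM=8; [0,6) fires=4
i=4 t=11 v=9: → [6,12); WM=8
i=5 t=17 v=5: → [12,18); WM=8
i=6 t=19 v=7: → [18,24); WM=8
i=7 t=20 v=1: → [18,24); WM=20; [6,12) fires=9 [12,18) fires=5
i=8 t=21 v=6: → [18,24); WM=20
i=9 t=21 v=3: → [18,24); WM=20
i=10 t=17 v=4: DROP (t<20-0); WM=20
i=11 t=22 v=9: → [18,24); WM=22
i=12 t=6 v=9: DROP (t<22-0); WM=22
i=13 t=24 v=6: → [24,30); WM=22
i=14 t=24 v=6: → [24,30); WM=22
i=15 t=24 v=7: → [24,30); WM=24; [18,24) fires=9
i=16 t=27 v=2: → [24,30); WM=24
i=17 t=27 v=2: → [24,30); WM=24
i=18 t=27 v=1: → [24,30); WM=24
i=19 t=23 v=9: DROP (t<24-0); WM=27

10 12 19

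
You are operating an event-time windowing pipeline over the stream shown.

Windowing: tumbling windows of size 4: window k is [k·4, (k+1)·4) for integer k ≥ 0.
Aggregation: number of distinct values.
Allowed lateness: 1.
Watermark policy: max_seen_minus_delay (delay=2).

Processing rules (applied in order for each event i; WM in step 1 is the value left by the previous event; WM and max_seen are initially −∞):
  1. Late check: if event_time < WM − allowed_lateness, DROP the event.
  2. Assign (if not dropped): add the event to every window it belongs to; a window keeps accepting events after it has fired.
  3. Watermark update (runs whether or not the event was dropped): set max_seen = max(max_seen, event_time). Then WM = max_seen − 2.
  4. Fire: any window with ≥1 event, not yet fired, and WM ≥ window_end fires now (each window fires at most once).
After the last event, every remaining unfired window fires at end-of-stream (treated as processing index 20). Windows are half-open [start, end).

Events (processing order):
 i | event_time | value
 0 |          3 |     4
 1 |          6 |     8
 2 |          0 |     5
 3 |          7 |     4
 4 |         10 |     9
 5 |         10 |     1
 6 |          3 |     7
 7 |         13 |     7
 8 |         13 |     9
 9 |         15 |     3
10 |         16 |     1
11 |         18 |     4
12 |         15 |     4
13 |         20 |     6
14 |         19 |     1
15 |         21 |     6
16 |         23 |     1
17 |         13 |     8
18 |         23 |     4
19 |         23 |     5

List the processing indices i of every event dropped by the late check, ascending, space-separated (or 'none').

i=0 t=3 v=4: → [0,4); WM=1
i=1 t=6 v=8: → [4,8); WM=4; [0,4) fires=1
i=2 t=0 v=5: DROP (t<4-1); WM=4
i=3 t=7 v=4: → [4,8); WM=5
i=4 t=10 v=9: → [8,12); WM=8; [4,8) fires=2
i=5 t=10 v=1: → [8,12); WM=8
i=6 t=3 v=7: DROP (t<8-1); WM=8
i=7 t=13 v=7: → [12,16); WM=11
i=8 t=13 v=9: → [12,16); WM=11
i=9 t=15 v=3: → [12,16); WM=13; [8,12) fires=2
i=10 t=16 v=1: → [16,20); WM=14
i=11 t=18 v=4: → [16,20); WM=16; [12,16) fires=3
i=12 t=15 v=4: → [12,16); WM=16
i=13 t=20 v=6: → [20,24); WM=18
i=14 t=19 v=1: → [16,20); WM=18
i=15 t=21 v=6: → [20,24); WM=19
i=16 t=23 v=1: → [20,24); WM=21; [16,20) fires=2
i=17 t=13 v=8: DROP (t<21-1); WM=21
i=18 t=23 v=4: → [20,24); WM=21
i=19 t=23 v=5: → [20,24); WM=21

2 6 17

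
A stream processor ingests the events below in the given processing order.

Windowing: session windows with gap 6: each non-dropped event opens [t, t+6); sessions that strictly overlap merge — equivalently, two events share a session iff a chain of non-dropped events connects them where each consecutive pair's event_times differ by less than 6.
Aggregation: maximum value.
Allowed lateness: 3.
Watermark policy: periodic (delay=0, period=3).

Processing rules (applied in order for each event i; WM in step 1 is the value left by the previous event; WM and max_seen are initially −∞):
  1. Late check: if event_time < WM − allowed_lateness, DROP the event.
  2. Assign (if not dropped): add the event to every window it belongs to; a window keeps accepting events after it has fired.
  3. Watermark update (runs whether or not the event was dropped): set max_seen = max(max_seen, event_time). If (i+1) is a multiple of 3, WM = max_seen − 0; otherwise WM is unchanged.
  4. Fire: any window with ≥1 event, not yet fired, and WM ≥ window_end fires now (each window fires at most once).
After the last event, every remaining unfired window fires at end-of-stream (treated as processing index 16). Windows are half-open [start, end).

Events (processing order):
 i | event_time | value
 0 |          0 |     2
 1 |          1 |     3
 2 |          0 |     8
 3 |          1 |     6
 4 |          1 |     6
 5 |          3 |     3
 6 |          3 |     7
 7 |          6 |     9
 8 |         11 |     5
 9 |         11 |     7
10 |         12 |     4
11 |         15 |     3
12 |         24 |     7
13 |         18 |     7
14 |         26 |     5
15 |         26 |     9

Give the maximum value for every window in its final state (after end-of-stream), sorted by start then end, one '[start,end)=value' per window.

i=0 t=0 v=2: → [0,6); WM=−∞
i=1 t=1 v=3: → [0,7); WM=−∞
i=2 t=0 v=8: → [0,7); WM=1
i=3 t=1 v=6: → [0,7); WM=1
i=4 t=1 v=6: → [0,7); WM=1
i=5 t=3 v=3: → [0,9); WM=3
i=6 t=3 v=7: → [0,9); WM=3
i=7 t=6 v=9: → [0,12); WM=3
i=8 t=11 v=5: → [0,17); WM=11
i=9 t=11 v=7: → [0,17); WM=11
i=10 t=12 v=4: → [0,18); WM=11
i=11 t=15 v=3: → [0,21); WM=15
i=12 t=24 v=7: → [24,30); WM=15
i=13 t=18 v=7: → [0,24); WM=15
i=14 t=26 v=5: → [24,32); WM=26
i=15 t=26 v=9: → [24,32); WM=26

[0,24)=9 [24,32)=9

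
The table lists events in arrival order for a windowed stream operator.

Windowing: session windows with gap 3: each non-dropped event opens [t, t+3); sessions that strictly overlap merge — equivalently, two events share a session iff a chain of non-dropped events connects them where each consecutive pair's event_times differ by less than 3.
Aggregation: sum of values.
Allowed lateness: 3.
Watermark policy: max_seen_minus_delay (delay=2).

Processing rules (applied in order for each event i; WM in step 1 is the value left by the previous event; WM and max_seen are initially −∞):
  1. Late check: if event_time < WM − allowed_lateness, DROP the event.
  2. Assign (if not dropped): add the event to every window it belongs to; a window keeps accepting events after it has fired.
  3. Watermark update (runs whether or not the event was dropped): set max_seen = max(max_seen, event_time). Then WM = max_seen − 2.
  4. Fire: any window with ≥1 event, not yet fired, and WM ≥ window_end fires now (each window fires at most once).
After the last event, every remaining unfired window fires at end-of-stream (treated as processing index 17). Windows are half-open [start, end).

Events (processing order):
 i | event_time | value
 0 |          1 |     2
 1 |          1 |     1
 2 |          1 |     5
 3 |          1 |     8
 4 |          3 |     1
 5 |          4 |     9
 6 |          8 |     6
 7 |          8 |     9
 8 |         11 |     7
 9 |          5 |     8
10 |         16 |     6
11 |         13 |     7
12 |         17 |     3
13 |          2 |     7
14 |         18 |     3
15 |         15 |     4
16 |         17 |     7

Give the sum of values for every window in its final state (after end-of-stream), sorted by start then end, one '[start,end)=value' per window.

i=0 t=1 v=2: → [1,4); WM=-1
i=1 t=1 v=1: → [1,4); WM=-1
i=2 t=1 v=5: → [1,4); WM=-1
i=3 t=1 v=8: → [1,4); WM=-1
i=4 t=3 v=1: → [1,6); WM=1
i=5 t=4 v=9: → [1,7); WM=2
i=6 t=8 v=6: → [8,11); WM=6
i=7 t=8 v=9: → [8,11); WM=6
i=8 t=11 v=7: → [11,14); WM=9
i=9 t=5 v=8: DROP (t<9-3); WM=9
i=10 t=16 v=6: → [16,19); WM=14
i=11 t=13 v=7: → [11,16); WM=14
i=12 t=17 v=3: → [16,20); WM=15
i=13 t=2 v=7: DROP (t<15-3); WM=15
i=14 t=18 v=3: → [16,21); WM=16
i=15 t=15 v=4: → [11,21); WM=16
i=16 t=17 v=7: → [11,21); WM=16

[1,7)=26 [8,11)=15 [11,21)=37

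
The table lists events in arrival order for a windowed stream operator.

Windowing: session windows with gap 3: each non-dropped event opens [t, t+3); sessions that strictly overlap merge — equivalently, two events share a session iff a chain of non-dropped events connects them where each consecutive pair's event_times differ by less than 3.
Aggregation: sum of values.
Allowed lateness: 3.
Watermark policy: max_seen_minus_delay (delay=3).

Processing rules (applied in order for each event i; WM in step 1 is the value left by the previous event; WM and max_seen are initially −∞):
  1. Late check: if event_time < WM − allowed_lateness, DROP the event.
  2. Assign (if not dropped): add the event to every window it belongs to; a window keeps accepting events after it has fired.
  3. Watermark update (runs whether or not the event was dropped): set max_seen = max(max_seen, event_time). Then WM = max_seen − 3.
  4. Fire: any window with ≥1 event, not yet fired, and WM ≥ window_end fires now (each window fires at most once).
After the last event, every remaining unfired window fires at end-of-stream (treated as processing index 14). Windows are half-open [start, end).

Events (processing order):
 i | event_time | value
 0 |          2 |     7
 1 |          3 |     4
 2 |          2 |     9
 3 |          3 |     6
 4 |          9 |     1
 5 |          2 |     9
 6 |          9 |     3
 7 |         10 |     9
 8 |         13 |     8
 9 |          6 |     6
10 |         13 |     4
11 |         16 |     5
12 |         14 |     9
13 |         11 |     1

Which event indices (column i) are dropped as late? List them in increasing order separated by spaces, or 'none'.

i=0 t=2 v=7: → [2,5); WM=-1
i=1 t=3 v=4: → [2,6); WM=0
i=2 t=2 v=9: → [2,6); WM=0
i=3 t=3 v=6: → [2,6); WM=0
i=4 t=9 v=1: → [9,12); WM=6
i=5 t=2 v=9: DROP (t<6-3); WM=6
i=6 t=9 v=3: → [9,12); WM=6
i=7 t=10 v=9: → [9,13); WM=7
i=8 t=13 v=8: → [13,16); WM=10
i=9 t=6 v=6: DROP (t<10-3); WM=10
i=10 t=13 v=4: → [13,16); WM=10
i=11 t=16 v=5: → [16,19); WM=13
i=12 t=14 v=9: → [13,19); WM=13
i=13 t=11 v=1: → [9,19); WM=13

5 9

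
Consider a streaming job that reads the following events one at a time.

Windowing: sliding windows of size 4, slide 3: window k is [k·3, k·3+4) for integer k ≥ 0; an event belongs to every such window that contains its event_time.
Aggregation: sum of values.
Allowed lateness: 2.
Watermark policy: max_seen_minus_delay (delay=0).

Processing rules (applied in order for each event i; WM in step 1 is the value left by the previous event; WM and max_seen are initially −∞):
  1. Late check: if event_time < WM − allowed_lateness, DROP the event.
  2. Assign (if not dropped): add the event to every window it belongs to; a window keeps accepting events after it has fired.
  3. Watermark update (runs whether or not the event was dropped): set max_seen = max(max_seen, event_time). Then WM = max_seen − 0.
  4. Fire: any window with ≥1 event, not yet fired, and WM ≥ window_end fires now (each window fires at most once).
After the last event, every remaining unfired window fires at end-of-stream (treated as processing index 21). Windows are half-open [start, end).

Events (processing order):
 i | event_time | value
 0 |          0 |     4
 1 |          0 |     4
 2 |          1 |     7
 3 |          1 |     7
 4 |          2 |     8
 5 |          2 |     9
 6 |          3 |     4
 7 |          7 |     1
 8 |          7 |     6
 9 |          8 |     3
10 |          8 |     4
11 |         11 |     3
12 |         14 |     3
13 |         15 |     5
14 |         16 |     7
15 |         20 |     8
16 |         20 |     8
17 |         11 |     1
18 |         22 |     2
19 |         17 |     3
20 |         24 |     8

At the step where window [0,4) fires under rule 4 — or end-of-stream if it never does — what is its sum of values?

i=0 t=0 v=4: → [0,4); WM=0
i=1 t=0 v=4: → [0,4); WM=0
i=2 t=1 v=7: → [0,4); WM=1
i=3 t=1 v=7: → [0,4); WM=1
i=4 t=2 v=8: → [0,4); WM=2
i=5 t=2 v=9: → [0,4); WM=2
i=6 t=3 v=4: → [3,7),[0,4); WM=3
i=7 t=7 v=1: → [6,10); WM=7; [0,4) fires=43 [3,7) fires=4
i=8 t=7 v=6: → [6,10); WM=7
i=9 t=8 v=3: → [6,10); WM=8
i=10 t=8 v=4: → [6,10); WM=8
i=11 t=11 v=3: → [9,13); WM=11; [6,10) fires=14
i=12 t=14 v=3: → [12,16); WM=14; [9,13) fires=3
i=13 t=15 v=5: → [15,19),[12,16); WM=15
i=14 t=16 v=7: → [15,19); WM=16; [12,16) fires=8
i=15 t=20 v=8: → [18,22); WM=20; [15,19) fires=12
i=16 t=20 v=8: → [18,22); WM=20
i=17 t=11 v=1: DROP (t<20-2); WM=20
i=18 t=22 v=2: → [21,25); WM=22; [18,22) fires=16
i=19 t=17 v=3: DROP (t<22-2); WM=22
i=20 t=24 v=8: → [24,28),[21,25); WM=24

43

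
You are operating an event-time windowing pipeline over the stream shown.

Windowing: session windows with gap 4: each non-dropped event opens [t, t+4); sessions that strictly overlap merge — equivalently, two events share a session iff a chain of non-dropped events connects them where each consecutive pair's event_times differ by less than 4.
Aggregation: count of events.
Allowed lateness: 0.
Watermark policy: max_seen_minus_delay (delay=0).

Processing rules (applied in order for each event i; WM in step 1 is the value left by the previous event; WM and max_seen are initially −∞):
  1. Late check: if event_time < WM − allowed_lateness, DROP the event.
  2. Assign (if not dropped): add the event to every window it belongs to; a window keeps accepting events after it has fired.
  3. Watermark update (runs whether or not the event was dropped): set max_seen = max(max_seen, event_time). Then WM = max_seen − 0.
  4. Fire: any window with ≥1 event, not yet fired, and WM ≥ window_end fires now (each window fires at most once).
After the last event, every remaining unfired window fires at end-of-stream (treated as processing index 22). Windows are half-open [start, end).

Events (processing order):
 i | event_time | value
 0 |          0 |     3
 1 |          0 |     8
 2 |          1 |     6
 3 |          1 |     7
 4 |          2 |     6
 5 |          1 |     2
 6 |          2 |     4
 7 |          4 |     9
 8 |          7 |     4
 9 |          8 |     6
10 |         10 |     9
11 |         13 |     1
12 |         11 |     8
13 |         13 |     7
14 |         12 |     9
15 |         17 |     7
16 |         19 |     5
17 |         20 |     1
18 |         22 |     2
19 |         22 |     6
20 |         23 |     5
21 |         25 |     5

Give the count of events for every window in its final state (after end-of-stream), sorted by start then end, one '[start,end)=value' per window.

[0,17)=12 [17,29)=7

i=0 t=0 v=3: → [0,4); WM=0
i=1 t=0 v=8: → [0,4); WM=0
i=2 t=1 v=6: → [0,5); WM=1
i=3 t=1 v=7: → [0,5); WM=1
i=4 t=2 v=6: → [0,6); WM=2
i=5 t=1 v=2: DROP (t<2-0); WM=2
i=6 t=2 v=4: → [0,6); WM=2
i=7 t=4 v=9: → [0,8); WM=4
i=8 t=7 v=4: → [0,11); WM=7
i=9 t=8 v=6: → [0,12); WM=8
i=10 t=10 v=9: → [0,14); WM=10
i=11 t=13 v=1: → [0,17); WM=13
i=12 t=11 v=8: DROP (t<13-0); WM=13
i=13 t=13 v=7: → [0,17); WM=13
i=14 t=12 v=9: DROP (t<13-0); WM=13
i=15 t=17 v=7: → [17,21); WM=17
i=16 t=19 v=5: → [17,23); WM=19
i=17 t=20 v=1: → [17,24); WM=20
i=18 t=22 v=2: → [17,26); WM=22
i=19 t=22 v=6: → [17,26); WM=22
i=20 t=23 v=5: → [17,27); WM=23
i=21 t=25 v=5: → [17,29); WM=25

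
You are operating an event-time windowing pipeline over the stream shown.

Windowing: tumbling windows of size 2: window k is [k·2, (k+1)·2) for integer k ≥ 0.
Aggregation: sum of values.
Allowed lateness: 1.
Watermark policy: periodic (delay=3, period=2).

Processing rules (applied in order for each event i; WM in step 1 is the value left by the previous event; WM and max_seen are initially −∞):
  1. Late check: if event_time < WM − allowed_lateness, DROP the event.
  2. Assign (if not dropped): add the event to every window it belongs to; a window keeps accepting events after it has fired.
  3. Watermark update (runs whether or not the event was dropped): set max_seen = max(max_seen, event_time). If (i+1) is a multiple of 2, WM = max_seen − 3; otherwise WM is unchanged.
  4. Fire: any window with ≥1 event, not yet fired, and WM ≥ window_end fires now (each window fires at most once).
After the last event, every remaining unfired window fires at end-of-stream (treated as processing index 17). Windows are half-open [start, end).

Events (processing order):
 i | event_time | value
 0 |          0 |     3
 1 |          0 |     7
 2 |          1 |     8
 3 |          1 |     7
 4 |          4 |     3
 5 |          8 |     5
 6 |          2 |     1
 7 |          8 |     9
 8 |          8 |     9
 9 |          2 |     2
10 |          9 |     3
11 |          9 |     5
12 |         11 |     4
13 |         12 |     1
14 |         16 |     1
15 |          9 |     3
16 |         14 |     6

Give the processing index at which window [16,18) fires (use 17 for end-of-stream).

17

i=0 t=0 v=3: → [0,2); WM=−∞
i=1 t=0 v=7: → [0,2); WM=-3
i=2 t=1 v=8: → [0,2); WM=-3
i=3 t=1 v=7: → [0,2); WM=-2
i=4 t=4 v=3: → [4,6); WM=-2
i=5 t=8 v=5: → [8,10); WM=5; [0,2) fires=25
i=6 t=2 v=1: DROP (t<5-1); WM=5
i=7 t=8 v=9: → [8,10); WM=5
i=8 t=8 v=9: → [8,10); WM=5
i=9 t=2 v=2: DROP (t<5-1); WM=5
i=10 t=9 v=3: → [8,10); WM=5
i=11 t=9 v=5: → [8,10); WM=6; [4,6) fires=3
i=12 t=11 v=4: → [10,12); WM=6
i=13 t=12 v=1: → [12,14); WM=9
i=14 t=16 v=1: → [16,18); WM=9
i=15 t=9 v=3: → [8,10); WM=13; [8,10) fires=34 [10,12) fires=4
i=16 t=14 v=6: → [14,16); WM=13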